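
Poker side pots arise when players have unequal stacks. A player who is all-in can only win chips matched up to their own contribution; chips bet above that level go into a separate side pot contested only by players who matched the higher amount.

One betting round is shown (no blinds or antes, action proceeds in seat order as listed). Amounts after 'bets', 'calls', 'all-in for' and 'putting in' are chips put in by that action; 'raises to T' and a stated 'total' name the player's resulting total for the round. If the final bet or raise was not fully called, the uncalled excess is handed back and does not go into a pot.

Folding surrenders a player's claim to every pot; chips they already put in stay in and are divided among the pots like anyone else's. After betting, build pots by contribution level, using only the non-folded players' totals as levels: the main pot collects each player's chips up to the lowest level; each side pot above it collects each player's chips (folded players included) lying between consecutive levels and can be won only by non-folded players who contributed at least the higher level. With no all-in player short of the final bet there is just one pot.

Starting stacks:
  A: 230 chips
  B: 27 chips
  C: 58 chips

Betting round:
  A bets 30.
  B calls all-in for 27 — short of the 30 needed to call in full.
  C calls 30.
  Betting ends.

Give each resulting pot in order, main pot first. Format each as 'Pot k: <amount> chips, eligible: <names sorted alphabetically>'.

Pot 1: 81 chips, eligible: A, B, C
Pot 2: 6 chips, eligible: A, C

Derivation:
Contributions: A=30, B=27, C=30
Pot levels (distinct totals of non-folded players): 27, 30
Layer 1-27: 27 each from A, B, C = 27*3 = 81 chips; eligible A, B, C
Layer 28-30: 3 each from A, C = 3*2 = 6 chips; eligible A, C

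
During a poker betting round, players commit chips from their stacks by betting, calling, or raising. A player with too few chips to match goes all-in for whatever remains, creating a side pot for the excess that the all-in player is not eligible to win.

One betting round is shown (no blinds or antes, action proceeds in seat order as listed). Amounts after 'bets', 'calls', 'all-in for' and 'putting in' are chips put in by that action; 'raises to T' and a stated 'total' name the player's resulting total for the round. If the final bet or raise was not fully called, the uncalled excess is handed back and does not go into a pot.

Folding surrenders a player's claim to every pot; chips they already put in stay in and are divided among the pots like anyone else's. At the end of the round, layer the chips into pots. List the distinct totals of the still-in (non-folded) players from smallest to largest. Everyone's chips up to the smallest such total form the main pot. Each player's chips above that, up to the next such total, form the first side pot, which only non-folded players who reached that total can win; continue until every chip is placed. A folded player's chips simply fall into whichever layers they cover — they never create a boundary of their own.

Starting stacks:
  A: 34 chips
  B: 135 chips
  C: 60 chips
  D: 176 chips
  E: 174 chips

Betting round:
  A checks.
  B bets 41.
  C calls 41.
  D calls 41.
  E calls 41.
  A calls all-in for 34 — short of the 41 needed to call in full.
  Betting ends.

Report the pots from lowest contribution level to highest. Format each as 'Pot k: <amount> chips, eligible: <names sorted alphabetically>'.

Contributions: A=34, B=41, C=41, D=41, E=41
Pot levels (distinct totals of non-folded players): 34, 41
Layer 1-34: 34 each from A, B, C, D, E = 34*5 = 170 chips; eligible A, B, C, D, E
Layer 35-41: 7 each from B, C, D, E = 7*4 = 28 chips; eligible B, C, D, E

Pot 1: 170 chips, eligible: A, B, C, D, E
Pot 2: 28 chips, eligible: B, C, D, E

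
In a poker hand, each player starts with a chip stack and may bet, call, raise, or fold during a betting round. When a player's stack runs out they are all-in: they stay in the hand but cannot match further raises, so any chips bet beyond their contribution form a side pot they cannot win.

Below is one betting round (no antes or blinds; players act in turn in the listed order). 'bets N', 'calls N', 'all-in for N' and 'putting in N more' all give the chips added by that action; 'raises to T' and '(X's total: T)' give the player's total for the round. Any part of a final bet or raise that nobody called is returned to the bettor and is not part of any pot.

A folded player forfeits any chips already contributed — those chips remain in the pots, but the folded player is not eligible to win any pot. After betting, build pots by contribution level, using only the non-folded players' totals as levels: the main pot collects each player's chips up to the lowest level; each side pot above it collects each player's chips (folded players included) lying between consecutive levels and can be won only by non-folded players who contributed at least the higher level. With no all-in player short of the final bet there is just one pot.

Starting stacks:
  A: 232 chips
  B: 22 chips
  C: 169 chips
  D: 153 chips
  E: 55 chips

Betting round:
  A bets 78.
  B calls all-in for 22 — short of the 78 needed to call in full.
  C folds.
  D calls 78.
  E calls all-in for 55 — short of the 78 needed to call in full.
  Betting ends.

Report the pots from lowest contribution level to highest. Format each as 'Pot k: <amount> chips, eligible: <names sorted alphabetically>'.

Contributions: A=78, B=22, D=78, E=55
Folded: C
Pot levels (distinct totals of non-folded players): 22, 55, 78
Layer 1-22: 22 each from A, B, D, E = 22*4 = 88 chips; eligible A, B, D, E
Layer 23-55: 33 each from A, D, E = 33*3 = 99 chips; eligible A, D, E
Layer 56-78: 23 each from A, D = 23*2 = 46 chips; eligible A, D

Pot 1: 88 chips, eligible: A, B, D, E
Pot 2: 99 chips, eligible: A, D, E
Pot 3: 46 chips, eligible: A, D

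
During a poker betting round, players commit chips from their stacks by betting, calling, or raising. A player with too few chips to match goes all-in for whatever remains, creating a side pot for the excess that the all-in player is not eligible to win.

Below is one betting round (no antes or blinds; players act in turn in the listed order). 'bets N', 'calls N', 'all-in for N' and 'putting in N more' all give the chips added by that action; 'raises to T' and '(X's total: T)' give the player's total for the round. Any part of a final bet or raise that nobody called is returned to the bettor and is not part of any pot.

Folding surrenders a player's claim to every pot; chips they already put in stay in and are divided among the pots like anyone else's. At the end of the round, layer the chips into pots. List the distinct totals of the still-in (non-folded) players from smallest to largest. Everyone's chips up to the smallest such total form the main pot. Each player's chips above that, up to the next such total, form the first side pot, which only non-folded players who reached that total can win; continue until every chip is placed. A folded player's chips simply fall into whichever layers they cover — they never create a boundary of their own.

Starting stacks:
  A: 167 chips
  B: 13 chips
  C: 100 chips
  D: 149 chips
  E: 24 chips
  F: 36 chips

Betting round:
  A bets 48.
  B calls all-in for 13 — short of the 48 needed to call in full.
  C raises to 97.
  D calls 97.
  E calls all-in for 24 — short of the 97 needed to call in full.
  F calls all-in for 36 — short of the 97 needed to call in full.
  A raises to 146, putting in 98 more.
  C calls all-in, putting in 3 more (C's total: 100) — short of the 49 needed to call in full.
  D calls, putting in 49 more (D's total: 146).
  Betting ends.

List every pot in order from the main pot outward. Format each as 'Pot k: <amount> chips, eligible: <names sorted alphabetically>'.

Pot 1: 78 chips, eligible: A, B, C, D, E, F
Pot 2: 55 chips, eligible: A, C, D, E, F
Pot 3: 48 chips, eligible: A, C, D, F
Pot 4: 192 chips, eligible: A, C, D
Pot 5: 92 chips, eligible: A, D

Derivation:
Contributions: A=146, B=13, C=100, D=146, E=24, F=36
Pot levels (distinct totals of non-folded players): 13, 24, 36, 100, 146
Layer 1-13: 13 each from A, B, C, D, E, F = 13*6 = 78 chips; eligible A, B, C, D, E, F
Layer 14-24: 11 each from A, C, D, E, F = 11*5 = 55 chips; eligible A, C, D, E, F
Layer 25-36: 12 each from A, C, D, F = 12*4 = 48 chips; eligible A, C, D, F
Layer 37-100: 64 each from A, C, D = 64*3 = 192 chips; eligible A, C, D
Layer 101-146: 46 each from A, D = 46*2 = 92 chips; eligible A, D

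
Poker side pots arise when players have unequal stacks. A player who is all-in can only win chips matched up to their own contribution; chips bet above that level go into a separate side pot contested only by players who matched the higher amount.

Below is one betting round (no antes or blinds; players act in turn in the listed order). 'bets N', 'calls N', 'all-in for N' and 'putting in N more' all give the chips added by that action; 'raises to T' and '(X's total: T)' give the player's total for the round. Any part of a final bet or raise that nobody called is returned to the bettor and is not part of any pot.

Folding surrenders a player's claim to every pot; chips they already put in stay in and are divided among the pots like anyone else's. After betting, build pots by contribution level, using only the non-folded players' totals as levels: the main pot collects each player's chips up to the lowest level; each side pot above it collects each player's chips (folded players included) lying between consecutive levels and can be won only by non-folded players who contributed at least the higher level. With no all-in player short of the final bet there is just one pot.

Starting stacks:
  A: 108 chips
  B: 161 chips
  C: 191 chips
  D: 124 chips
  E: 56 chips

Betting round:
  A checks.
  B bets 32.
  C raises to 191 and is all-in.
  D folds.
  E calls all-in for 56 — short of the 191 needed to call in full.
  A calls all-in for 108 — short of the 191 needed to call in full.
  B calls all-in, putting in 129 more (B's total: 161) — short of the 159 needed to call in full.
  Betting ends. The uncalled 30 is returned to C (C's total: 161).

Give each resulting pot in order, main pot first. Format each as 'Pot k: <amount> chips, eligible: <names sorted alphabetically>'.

Contributions (after 30 returned to C): A=108, B=161, C=161, E=56
Folded: D
Pot levels (distinct totals of non-folded players): 56, 108, 161
Layer 1-56: 56 each from A, B, C, E = 56*4 = 224 chips; eligible A, B, C, E
Layer 57-108: 52 each from A, B, C = 52*3 = 156 chips; eligible A, B, C
Layer 109-161: 53 each from B, C = 53*2 = 106 chips; eligible B, C

Pot 1: 224 chips, eligible: A, B, C, E
Pot 2: 156 chips, eligible: A, B, C
Pot 3: 106 chips, eligible: B, C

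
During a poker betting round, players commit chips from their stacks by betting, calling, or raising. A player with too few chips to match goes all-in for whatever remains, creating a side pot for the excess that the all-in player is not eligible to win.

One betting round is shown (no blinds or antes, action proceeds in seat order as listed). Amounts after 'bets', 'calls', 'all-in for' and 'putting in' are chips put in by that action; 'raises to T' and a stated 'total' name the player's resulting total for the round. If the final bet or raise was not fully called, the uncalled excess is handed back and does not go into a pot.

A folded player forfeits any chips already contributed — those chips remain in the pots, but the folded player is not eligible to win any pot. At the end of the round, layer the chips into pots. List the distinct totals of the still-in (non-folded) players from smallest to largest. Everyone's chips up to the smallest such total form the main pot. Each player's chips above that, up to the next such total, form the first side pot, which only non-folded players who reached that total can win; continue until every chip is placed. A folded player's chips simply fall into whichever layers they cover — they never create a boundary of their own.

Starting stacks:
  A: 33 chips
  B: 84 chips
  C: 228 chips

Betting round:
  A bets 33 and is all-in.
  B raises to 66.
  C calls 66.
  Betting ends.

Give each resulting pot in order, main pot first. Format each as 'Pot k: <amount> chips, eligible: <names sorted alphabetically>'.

Contributions: A=33, B=66, C=66
Pot levels (distinct totals of non-folded players): 33, 66
Layer 1-33: 33 each from A, B, C = 33*3 = 99 chips; eligible A, B, C
Layer 34-66: 33 each from B, C = 33*2 = 66 chips; eligible B, C

Pot 1: 99 chips, eligible: A, B, C
Pot 2: 66 chips, eligible: B, C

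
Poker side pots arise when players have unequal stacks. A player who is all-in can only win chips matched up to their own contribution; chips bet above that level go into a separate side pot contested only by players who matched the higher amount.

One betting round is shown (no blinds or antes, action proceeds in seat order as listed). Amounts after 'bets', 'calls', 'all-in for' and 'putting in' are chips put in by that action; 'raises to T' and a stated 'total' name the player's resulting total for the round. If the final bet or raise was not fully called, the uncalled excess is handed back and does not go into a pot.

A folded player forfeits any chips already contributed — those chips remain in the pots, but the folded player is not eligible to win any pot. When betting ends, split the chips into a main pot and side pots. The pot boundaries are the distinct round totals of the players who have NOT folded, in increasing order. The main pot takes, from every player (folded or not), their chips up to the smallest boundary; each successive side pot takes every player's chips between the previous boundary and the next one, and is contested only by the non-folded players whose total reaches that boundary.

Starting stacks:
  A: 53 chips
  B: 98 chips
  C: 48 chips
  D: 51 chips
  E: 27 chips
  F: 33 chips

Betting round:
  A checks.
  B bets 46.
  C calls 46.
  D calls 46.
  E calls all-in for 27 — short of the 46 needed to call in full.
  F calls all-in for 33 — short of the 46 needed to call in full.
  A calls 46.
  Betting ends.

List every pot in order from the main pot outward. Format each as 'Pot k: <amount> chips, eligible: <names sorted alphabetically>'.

Contributions: A=46, B=46, C=46, D=46, E=27, F=33
Pot levels (distinct totals of non-folded players): 27, 33, 46
Layer 1-27: 27 each from A, B, C, D, E, F = 27*6 = 162 chips; eligible A, B, C, D, E, F
Layer 28-33: 6 each from A, B, C, D, F = 6*5 = 30 chips; eligible A, B, C, D, F
Layer 34-46: 13 each from A, B, C, D = 13*4 = 52 chips; eligible A, B, C, D

Pot 1: 162 chips, eligible: A, B, C, D, E, F
Pot 2: 30 chips, eligible: A, B, C, D, F
Pot 3: 52 chips, eligible: A, B, C, D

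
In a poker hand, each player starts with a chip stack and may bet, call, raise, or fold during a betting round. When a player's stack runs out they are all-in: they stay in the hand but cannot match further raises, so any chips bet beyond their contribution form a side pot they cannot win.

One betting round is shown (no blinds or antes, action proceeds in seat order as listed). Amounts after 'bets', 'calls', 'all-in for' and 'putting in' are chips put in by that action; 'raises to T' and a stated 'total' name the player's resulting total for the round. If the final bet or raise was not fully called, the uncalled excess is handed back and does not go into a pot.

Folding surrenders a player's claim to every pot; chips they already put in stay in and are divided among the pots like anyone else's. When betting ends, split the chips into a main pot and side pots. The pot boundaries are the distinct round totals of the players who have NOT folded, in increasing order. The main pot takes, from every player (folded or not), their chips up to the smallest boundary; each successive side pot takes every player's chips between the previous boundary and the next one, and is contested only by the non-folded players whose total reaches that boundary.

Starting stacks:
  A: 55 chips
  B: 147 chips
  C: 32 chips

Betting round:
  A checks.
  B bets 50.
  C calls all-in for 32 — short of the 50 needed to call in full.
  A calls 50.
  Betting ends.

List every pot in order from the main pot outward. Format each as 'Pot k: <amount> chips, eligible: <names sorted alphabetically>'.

Contributions: A=50, B=50, C=32
Pot levels (distinct totals of non-folded players): 32, 50
Layer 1-32: 32 each from A, B, C = 32*3 = 96 chips; eligible A, B, C
Layer 33-50: 18 each from A, B = 18*2 = 36 chips; eligible A, B

Pot 1: 96 chips, eligible: A, B, C
Pot 2: 36 chips, eligible: A, B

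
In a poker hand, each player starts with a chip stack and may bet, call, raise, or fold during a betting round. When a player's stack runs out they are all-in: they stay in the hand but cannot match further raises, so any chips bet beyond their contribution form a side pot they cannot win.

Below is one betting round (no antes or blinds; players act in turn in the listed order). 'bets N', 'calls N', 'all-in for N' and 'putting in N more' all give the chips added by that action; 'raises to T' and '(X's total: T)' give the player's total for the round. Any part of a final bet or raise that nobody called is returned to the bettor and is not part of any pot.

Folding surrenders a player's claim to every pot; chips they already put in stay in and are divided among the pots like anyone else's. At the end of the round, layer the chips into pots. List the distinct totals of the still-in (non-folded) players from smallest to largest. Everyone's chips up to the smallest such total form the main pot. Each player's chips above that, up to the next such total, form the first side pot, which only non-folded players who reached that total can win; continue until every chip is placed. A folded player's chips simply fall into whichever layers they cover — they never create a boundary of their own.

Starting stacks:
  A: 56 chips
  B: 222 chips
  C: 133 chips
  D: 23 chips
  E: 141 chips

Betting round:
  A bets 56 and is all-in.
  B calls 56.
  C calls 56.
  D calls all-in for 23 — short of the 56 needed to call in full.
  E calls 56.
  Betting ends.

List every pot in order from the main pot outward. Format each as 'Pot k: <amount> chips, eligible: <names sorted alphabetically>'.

Contributions: A=56, B=56, C=56, D=23, E=56
Pot levels (distinct totals of non-folded players): 23, 56
Layer 1-23: 23 each from A, B, C, D, E = 23*5 = 115 chips; eligible A, B, C, D, E
Layer 24-56: 33 each from A, B, C, E = 33*4 = 132 chips; eligible A, B, C, E

Pot 1: 115 chips, eligible: A, B, C, D, E
Pot 2: 132 chips, eligible: A, B, C, E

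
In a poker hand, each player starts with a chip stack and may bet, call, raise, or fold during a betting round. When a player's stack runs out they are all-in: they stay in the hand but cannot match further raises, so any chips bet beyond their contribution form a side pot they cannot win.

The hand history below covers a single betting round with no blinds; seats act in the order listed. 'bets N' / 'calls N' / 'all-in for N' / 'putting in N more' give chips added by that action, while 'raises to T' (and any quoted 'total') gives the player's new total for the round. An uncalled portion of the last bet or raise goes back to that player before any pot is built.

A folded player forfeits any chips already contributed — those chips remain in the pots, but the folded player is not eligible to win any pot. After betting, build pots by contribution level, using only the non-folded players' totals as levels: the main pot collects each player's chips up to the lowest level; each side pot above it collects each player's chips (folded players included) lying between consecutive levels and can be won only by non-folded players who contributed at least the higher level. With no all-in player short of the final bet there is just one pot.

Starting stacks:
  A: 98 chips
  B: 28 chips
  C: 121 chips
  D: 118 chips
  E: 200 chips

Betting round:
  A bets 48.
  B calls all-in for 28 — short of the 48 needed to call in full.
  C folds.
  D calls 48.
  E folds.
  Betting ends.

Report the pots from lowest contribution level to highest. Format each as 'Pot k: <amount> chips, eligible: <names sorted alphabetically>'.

Pot 1: 84 chips, eligible: A, B, D
Pot 2: 40 chips, eligible: A, D

Derivation:
Contributions: A=48, B=28, D=48
Folded: C, E
Pot levels (distinct totals of non-folded players): 28, 48
Layer 1-28: 28 each from A, B, D = 28*3 = 84 chips; eligible A, B, D
Layer 29-48: 20 each from A, D = 20*2 = 40 chips; eligible A, D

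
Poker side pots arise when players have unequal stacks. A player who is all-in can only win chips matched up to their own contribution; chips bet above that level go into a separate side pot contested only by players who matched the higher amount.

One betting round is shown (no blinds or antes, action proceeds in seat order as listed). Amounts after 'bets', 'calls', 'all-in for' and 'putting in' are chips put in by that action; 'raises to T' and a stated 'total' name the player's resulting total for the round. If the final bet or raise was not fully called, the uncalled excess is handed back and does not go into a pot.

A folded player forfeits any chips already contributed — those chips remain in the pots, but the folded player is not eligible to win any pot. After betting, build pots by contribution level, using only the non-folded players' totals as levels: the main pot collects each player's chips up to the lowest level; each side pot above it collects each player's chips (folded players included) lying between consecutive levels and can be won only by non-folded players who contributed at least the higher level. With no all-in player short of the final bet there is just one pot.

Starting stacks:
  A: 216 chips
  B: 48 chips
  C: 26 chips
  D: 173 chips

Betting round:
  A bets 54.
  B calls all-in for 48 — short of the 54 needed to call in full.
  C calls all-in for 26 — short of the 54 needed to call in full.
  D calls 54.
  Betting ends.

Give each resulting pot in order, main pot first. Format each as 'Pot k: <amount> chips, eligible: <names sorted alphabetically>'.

Contributions: A=54, B=48, C=26, D=54
Pot levels (distinct totals of non-folded players): 26, 48, 54
Layer 1-26: 26 each from A, B, C, D = 26*4 = 104 chips; eligible A, B, C, D
Layer 27-48: 22 each from A, B, D = 22*3 = 66 chips; eligible A, B, D
Layer 49-54: 6 each from A, D = 6*2 = 12 chips; eligible A, D

Pot 1: 104 chips, eligible: A, B, C, D
Pot 2: 66 chips, eligible: A, B, D
Pot 3: 12 chips, eligible: A, D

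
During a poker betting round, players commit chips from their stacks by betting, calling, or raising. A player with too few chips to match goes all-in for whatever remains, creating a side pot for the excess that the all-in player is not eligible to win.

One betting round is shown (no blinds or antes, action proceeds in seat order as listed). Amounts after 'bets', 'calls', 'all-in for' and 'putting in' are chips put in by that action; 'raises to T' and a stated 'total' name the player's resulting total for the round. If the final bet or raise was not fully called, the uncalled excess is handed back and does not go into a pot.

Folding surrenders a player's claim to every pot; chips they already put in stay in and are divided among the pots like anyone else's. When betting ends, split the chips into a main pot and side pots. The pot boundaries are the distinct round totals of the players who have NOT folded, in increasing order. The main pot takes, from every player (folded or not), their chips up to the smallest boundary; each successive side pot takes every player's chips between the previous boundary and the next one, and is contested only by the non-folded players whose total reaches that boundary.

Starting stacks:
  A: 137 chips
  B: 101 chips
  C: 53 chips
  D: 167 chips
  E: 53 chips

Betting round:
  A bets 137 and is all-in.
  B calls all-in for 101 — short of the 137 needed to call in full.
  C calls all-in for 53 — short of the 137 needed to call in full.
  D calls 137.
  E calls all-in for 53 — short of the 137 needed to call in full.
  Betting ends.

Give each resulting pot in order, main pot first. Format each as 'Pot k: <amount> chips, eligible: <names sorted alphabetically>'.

Contributions: A=137, B=101, C=53, D=137, E=53
Pot levels (distinct totals of non-folded players): 53, 101, 137
Layer 1-53: 53 each from A, B, C, D, E = 53*5 = 265 chips; eligible A, B, C, D, E
Layer 54-101: 48 each from A, B, D = 48*3 = 144 chips; eligible A, B, D
Layer 102-137: 36 each from A, D = 36*2 = 72 chips; eligible A, D

Pot 1: 265 chips, eligible: A, B, C, D, E
Pot 2: 144 chips, eligible: A, B, D
Pot 3: 72 chips, eligible: A, D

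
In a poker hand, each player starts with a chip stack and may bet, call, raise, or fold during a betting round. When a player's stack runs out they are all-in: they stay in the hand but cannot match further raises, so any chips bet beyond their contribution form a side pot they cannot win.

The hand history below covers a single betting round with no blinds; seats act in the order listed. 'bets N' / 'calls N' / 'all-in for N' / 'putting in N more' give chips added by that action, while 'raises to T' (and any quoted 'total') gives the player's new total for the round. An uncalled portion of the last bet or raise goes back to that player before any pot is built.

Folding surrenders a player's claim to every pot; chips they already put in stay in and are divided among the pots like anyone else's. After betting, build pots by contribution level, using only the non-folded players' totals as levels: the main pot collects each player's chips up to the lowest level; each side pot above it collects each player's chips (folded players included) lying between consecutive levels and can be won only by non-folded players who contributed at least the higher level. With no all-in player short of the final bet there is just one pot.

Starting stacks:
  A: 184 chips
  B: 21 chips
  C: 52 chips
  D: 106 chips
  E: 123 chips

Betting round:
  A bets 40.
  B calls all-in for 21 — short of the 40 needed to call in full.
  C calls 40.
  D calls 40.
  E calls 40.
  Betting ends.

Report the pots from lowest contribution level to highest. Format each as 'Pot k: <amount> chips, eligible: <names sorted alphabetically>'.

Contributions: A=40, B=21, C=40, D=40, E=40
Pot levels (distinct totals of non-folded players): 21, 40
Layer 1-21: 21 each from A, B, C, D, E = 21*5 = 105 chips; eligible A, B, C, D, E
Layer 22-40: 19 each from A, C, D, E = 19*4 = 76 chips; eligible A, C, D, E

Pot 1: 105 chips, eligible: A, B, C, D, E
Pot 2: 76 chips, eligible: A, C, D, E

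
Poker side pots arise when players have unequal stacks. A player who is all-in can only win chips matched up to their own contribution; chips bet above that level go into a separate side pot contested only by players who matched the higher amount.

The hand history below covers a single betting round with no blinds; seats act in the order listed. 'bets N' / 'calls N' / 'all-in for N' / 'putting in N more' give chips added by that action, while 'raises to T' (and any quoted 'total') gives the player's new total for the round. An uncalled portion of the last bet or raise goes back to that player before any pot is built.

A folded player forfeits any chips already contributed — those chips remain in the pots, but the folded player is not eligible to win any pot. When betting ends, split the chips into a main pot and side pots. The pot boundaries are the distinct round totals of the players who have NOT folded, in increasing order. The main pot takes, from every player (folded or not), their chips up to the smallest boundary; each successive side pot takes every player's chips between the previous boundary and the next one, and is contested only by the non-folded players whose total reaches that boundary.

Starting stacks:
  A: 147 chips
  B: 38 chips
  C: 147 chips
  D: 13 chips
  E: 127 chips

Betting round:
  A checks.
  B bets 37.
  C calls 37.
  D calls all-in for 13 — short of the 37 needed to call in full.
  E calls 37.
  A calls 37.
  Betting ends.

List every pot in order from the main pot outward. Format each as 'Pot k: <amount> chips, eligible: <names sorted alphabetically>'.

Contributions: A=37, B=37, C=37, D=13, E=37
Pot levels (distinct totals of non-folded players): 13, 37
Layer 1-13: 13 each from A, B, C, D, E = 13*5 = 65 chips; eligible A, B, C, D, E
Layer 14-37: 24 each from A, B, C, E = 24*4 = 96 chips; eligible A, B, C, E

Pot 1: 65 chips, eligible: A, B, C, D, E
Pot 2: 96 chips, eligible: A, B, C, E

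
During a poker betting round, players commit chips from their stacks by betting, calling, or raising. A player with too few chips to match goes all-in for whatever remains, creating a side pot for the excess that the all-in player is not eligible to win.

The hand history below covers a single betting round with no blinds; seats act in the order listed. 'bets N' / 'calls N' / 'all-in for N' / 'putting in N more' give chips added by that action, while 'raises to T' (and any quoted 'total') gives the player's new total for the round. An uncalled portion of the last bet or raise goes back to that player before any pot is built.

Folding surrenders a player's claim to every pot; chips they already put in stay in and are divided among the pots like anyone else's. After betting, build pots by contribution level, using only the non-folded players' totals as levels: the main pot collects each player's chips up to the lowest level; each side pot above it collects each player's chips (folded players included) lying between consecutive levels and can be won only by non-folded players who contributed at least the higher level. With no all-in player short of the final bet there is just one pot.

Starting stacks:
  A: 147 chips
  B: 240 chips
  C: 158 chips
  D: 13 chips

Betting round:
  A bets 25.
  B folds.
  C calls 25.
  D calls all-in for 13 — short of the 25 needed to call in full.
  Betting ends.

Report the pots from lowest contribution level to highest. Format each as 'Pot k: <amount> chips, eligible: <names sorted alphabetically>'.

Pot 1: 39 chips, eligible: A, C, D
Pot 2: 24 chips, eligible: A, C

Derivation:
Contributions: A=25, C=25, D=13
Folded: B
Pot levels (distinct totals of non-folded players): 13, 25
Layer 1-13: 13 each from A, C, D = 13*3 = 39 chips; eligible A, C, D
Layer 14-25: 12 each from A, C = 12*2 = 24 chips; eligible A, C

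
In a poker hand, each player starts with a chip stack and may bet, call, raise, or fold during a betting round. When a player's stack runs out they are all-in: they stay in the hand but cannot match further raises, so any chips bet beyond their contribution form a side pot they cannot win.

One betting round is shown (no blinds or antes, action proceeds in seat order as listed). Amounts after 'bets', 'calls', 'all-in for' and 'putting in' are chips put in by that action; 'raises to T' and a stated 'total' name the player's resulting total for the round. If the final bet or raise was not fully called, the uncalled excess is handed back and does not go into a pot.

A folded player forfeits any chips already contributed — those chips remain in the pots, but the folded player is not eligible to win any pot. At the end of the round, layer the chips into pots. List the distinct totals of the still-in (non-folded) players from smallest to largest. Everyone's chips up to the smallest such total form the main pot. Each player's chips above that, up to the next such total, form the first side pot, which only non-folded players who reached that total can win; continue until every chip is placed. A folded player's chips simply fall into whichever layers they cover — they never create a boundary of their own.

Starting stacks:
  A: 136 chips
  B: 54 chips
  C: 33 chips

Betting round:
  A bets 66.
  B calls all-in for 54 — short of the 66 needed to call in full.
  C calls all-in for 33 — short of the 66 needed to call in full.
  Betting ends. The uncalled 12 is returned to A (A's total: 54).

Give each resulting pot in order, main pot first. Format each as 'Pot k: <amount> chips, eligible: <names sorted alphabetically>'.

Pot 1: 99 chips, eligible: A, B, C
Pot 2: 42 chips, eligible: A, B

Derivation:
Contributions (after 12 returned to A): A=54, B=54, C=33
Pot levels (distinct totals of non-folded players): 33, 54
Layer 1-33: 33 each from A, B, C = 33*3 = 99 chips; eligible A, B, C
Layer 34-54: 21 each from A, B = 21*2 = 42 chips; eligible A, B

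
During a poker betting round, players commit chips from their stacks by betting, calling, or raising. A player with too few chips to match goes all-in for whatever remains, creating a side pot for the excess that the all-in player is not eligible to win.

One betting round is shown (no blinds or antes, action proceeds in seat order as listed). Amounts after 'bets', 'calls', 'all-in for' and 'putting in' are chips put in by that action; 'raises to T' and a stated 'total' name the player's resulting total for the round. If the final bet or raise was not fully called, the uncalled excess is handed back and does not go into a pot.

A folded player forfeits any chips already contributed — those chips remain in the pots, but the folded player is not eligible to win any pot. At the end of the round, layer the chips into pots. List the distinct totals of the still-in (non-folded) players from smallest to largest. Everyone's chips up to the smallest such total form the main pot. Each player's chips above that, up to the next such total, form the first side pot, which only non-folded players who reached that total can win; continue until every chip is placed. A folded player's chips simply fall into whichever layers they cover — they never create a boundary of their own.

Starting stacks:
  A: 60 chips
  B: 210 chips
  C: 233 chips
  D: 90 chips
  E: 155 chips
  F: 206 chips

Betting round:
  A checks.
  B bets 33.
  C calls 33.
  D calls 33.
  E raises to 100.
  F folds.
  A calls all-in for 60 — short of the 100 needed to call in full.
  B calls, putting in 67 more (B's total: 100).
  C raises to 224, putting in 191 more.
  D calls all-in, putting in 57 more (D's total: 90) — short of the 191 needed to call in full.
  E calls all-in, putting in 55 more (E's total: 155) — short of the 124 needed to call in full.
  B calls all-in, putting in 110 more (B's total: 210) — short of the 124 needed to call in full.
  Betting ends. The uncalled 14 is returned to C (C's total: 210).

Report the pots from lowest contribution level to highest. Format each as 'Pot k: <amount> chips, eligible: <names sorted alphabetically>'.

Contributions (after 14 returned to C): A=60, B=210, C=210, D=90, E=155
Folded: F
Pot levels (distinct totals of non-folded players): 60, 90, 155, 210
Layer 1-60: 60 each from A, B, C, D, E = 60*5 = 300 chips; eligible A, B, C, D, E
Layer 61-90: 30 each from B, C, D, E = 30*4 = 120 chips; eligible B, C, D, E
Layer 91-155: 65 each from B, C, E = 65*3 = 195 chips; eligible B, C, E
Layer 156-210: 55 each from B, C = 55*2 = 110 chips; eligible B, C

Pot 1: 300 chips, eligible: A, B, C, D, E
Pot 2: 120 chips, eligible: B, C, D, E
Pot 3: 195 chips, eligible: B, C, E
Pot 4: 110 chips, eligible: B, C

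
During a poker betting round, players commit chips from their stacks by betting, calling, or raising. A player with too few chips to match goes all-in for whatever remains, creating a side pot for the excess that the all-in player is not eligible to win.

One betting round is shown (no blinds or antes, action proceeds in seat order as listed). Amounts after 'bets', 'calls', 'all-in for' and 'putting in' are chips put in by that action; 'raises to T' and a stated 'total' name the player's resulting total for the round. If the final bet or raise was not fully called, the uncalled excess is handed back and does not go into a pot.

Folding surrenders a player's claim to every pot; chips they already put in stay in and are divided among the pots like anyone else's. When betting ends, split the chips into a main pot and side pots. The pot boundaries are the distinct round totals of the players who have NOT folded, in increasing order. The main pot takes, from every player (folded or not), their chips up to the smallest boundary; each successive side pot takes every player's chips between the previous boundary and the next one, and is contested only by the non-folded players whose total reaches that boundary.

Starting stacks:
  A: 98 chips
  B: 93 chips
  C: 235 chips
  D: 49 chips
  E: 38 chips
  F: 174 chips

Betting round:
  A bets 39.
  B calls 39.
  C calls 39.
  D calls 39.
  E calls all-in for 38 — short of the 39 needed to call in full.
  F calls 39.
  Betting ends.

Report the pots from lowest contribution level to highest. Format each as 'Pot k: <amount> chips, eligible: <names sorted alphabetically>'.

Contributions: A=39, B=39, C=39, D=39, E=38, F=39
Pot levels (distinct totals of non-folded players): 38, 39
Layer 1-38: 38 each from A, B, C, D, E, F = 38*6 = 228 chips; eligible A, B, C, D, E, F
Layer 39-39: 1 each from A, B, C, D, F = 1*5 = 5 chips; eligible A, B, C, D, F

Pot 1: 228 chips, eligible: A, B, C, D, E, F
Pot 2: 5 chips, eligible: A, B, C, D, F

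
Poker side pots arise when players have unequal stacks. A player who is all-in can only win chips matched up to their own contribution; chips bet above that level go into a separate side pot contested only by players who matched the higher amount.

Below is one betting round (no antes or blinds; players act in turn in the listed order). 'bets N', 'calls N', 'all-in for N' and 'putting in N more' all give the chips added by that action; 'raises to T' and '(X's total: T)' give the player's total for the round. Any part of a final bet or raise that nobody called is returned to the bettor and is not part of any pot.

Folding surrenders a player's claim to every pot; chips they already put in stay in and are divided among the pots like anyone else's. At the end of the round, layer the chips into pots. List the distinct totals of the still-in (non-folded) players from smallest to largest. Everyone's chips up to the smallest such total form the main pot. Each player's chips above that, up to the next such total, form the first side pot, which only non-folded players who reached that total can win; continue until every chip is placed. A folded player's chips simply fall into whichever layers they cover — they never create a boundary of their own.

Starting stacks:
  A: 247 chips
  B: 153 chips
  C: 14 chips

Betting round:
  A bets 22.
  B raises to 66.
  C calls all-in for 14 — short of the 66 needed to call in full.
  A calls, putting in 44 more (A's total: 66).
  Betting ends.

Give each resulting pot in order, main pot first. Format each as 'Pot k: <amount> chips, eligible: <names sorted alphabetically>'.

Contributions: A=66, B=66, C=14
Pot levels (distinct totals of non-folded players): 14, 66
Layer 1-14: 14 each from A, B, C = 14*3 = 42 chips; eligible A, B, C
Layer 15-66: 52 each from A, B = 52*2 = 104 chips; eligible A, B

Pot 1: 42 chips, eligible: A, B, C
Pot 2: 104 chips, eligible: A, B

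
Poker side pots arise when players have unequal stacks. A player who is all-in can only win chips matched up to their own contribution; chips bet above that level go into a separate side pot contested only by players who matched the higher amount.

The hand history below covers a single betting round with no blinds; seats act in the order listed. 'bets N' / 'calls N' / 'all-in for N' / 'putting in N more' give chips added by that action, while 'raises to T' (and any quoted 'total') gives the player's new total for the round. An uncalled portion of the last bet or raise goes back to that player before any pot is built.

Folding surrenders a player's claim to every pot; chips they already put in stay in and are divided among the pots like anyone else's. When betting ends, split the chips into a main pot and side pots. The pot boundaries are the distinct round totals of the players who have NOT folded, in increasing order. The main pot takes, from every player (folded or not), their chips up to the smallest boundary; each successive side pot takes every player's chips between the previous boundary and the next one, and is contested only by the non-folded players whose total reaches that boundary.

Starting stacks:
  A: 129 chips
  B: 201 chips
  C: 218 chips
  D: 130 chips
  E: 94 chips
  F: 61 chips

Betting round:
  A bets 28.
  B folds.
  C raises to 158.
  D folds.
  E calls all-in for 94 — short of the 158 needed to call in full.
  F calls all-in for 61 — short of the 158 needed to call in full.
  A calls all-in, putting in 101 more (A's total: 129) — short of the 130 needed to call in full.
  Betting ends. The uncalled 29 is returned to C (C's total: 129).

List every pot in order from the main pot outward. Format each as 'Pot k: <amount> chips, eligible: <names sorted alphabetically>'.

Pot 1: 244 chips, eligible: A, C, E, F
Pot 2: 99 chips, eligible: A, C, E
Pot 3: 70 chips, eligible: A, C

Derivation:
Contributions (after 29 returned to C): A=129, C=129, E=94, F=61
Folded: B, D
Pot levels (distinct totals of non-folded players): 61, 94, 129
Layer 1-61: 61 each from A, C, E, F = 61*4 = 244 chips; eligible A, C, E, F
Layer 62-94: 33 each from A, C, E = 33*3 = 99 chips; eligible A, C, E
Layer 95-129: 35 each from A, C = 35*2 = 70 chips; eligible A, C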